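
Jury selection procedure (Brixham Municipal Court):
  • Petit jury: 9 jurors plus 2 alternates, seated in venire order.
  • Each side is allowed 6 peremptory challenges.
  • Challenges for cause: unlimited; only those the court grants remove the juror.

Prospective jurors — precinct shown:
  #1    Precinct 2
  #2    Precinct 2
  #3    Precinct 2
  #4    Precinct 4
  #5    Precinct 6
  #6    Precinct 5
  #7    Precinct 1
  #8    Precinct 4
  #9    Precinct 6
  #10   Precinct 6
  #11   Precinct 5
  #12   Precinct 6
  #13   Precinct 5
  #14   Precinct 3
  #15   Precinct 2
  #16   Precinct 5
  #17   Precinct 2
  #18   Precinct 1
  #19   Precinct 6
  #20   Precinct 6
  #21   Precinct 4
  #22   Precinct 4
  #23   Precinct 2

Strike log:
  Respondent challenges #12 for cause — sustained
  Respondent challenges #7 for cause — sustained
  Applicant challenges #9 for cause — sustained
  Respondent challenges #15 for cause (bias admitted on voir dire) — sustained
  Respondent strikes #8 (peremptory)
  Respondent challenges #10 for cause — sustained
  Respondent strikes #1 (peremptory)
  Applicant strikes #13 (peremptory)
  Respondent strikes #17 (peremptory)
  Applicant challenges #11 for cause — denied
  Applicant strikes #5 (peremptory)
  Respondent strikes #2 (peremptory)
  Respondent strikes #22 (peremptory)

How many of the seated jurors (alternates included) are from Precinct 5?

3

Removed: #1, #2, #5, #7, #8, #9, #10, #12, #13, #15, #17, #22.
Seated (11 incl. alternates): #3, #4, #6, #11, #14, #16, #18, #19, #20, #21, #23.
Of those, in Precinct 5: #6, #11, #16 → 3.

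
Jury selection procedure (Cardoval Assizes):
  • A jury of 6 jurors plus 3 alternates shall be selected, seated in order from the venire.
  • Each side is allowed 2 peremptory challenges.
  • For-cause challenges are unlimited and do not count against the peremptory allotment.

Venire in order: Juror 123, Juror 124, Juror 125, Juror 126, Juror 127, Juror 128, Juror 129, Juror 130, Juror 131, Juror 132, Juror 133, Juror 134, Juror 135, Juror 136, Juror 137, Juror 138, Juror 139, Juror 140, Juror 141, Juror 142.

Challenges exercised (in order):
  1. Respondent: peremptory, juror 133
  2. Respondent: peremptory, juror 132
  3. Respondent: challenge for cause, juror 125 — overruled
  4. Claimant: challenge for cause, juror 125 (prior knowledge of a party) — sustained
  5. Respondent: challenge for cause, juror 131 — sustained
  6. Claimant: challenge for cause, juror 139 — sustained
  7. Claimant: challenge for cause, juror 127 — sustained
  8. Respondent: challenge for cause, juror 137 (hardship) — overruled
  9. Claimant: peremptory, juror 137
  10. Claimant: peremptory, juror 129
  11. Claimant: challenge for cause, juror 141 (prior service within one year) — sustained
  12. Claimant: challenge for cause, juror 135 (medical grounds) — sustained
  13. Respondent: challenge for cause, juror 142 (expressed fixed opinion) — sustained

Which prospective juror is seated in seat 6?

134

Removed: #125, #127, #129, #131, #132, #133, #135, #137, #139, #141, #142.
Filling seats in venire order through position 6: #123, #124, #126, #128, #130, #134.
So seat 6 is #134.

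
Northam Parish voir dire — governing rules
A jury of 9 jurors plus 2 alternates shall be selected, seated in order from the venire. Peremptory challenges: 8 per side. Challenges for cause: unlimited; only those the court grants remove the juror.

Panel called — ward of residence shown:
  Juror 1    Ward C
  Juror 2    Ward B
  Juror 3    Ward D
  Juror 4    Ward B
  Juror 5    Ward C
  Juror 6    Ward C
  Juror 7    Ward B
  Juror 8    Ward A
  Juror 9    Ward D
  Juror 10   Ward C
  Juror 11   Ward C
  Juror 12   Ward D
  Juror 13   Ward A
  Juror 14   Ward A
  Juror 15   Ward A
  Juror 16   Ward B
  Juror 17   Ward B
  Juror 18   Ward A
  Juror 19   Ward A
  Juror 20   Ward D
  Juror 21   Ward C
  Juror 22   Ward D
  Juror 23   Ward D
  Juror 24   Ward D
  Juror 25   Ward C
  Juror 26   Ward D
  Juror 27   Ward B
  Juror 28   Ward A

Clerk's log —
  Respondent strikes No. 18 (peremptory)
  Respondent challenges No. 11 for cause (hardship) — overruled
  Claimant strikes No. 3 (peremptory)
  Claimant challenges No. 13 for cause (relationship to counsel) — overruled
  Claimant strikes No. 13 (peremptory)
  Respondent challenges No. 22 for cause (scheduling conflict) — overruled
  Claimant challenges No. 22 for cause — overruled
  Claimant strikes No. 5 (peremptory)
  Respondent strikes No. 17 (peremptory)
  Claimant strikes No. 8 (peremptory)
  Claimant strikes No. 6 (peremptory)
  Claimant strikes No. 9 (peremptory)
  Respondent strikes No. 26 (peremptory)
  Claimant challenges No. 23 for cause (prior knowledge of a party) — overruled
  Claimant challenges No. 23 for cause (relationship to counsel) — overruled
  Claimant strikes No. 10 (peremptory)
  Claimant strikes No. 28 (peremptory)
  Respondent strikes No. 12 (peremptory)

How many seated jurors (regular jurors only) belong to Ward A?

Removed: #3, #5, #6, #8, #9, #10, #12, #13, #17, #18, #26, #28.
Seated jurors 1–9: #1, #2, #4, #7, #11, #14, #15, #16, #19 (alternates #20, #21 not counted).
Of those, in Ward A: #14, #15, #19 → 3.

3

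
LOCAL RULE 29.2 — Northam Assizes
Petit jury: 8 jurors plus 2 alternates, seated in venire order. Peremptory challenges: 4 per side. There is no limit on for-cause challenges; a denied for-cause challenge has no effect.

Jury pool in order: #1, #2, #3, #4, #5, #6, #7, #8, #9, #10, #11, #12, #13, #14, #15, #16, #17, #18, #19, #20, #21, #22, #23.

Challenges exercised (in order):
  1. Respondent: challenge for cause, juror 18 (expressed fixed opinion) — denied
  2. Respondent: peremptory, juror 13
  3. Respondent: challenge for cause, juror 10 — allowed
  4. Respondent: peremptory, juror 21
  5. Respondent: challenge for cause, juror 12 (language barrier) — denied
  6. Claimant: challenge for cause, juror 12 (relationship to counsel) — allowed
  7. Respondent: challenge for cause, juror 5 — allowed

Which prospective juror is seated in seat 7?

8

Removed: #5, #10, #12, #13, #21. (#18 stays — for-cause denied.)
Seating in order: seats 1–8 → #1, #2, #3, #4, #6, #7, #8, #9; alternates → #11, #14.
So seat 7 is #8.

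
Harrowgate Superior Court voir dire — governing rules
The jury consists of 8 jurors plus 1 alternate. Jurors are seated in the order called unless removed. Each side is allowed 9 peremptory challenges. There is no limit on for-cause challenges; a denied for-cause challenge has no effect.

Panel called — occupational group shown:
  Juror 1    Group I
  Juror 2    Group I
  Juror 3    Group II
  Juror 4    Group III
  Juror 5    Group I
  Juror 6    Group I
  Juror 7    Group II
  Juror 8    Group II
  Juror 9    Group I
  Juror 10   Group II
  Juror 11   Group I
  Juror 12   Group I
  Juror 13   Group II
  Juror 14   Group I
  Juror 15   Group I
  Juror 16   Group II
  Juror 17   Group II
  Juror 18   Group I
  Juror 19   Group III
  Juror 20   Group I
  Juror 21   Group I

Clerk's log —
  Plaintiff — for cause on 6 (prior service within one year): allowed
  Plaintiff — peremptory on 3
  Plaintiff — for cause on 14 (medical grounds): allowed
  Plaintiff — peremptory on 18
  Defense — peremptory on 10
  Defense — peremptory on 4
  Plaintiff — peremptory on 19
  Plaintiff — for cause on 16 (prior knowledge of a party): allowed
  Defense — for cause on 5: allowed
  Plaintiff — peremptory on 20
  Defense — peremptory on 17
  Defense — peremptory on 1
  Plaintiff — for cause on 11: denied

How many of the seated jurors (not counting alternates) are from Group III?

Removed: #1, #3, #4, #5, #6, #10, #14, #16, #17, #18, #19, #20.
Seated jurors 1–8: #2, #7, #8, #9, #11, #12, #13, #15 (alternates #21 not counted).
None of those are in Group III → 0.

0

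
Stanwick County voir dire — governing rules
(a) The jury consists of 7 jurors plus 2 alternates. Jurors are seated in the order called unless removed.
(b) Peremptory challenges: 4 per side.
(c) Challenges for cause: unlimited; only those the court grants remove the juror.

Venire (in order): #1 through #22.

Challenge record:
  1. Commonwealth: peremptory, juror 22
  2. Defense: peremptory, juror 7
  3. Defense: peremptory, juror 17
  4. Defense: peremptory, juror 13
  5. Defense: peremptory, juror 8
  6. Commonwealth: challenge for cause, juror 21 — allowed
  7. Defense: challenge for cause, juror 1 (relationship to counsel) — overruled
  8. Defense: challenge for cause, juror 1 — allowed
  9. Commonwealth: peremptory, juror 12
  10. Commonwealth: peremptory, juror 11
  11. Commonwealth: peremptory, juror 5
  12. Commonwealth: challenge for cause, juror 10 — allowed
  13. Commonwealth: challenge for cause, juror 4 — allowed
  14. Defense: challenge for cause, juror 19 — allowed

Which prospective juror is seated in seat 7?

16

Removed: #1, #4, #5, #7, #8, #10, #11, #12, #13, #17, #19, #21, #22.
Filling seats in venire order through position 7: #2, #3, #6, #9, #14, #15, #16.
So seat 7 is #16.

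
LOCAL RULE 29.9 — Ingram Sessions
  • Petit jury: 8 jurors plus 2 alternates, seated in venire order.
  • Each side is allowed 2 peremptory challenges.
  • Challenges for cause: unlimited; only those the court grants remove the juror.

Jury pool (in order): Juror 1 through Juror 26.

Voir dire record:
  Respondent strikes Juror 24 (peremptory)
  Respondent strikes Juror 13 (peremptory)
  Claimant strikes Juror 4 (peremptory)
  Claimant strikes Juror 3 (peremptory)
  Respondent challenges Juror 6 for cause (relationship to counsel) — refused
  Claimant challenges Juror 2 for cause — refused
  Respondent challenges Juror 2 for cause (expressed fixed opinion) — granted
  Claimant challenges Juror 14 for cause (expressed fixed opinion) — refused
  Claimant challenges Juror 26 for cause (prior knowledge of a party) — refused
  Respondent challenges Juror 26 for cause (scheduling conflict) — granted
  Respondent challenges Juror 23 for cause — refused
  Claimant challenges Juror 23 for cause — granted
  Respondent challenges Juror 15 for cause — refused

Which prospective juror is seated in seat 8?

Removed: #2, #3, #4, #13, #23, #24, #26. (#6, #14, #15 stay — for-cause denied.)
Seating in order: seats 1–8 → #1, #5, #6, #7, #8, #9, #10, #11; alternates → #12, #14.
So seat 8 is #11.

11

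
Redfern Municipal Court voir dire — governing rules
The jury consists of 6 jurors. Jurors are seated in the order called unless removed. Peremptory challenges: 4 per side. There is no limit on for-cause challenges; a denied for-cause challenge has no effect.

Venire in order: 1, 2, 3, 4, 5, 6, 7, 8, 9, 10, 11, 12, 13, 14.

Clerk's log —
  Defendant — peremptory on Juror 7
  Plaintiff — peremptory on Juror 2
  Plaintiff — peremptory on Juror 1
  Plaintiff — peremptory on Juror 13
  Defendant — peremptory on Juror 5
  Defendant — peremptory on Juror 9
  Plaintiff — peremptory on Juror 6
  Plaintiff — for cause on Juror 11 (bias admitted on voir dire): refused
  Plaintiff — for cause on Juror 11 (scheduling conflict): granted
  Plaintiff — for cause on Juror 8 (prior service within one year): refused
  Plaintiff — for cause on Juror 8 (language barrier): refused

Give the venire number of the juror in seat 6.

Removed: #1, #2, #5, #6, #7, #9, #11, #13. (#8 stays — for-cause denied.)
Filling seats in venire order through position 6: #3, #4, #8, #10, #12, #14.
So seat 6 is #14.

14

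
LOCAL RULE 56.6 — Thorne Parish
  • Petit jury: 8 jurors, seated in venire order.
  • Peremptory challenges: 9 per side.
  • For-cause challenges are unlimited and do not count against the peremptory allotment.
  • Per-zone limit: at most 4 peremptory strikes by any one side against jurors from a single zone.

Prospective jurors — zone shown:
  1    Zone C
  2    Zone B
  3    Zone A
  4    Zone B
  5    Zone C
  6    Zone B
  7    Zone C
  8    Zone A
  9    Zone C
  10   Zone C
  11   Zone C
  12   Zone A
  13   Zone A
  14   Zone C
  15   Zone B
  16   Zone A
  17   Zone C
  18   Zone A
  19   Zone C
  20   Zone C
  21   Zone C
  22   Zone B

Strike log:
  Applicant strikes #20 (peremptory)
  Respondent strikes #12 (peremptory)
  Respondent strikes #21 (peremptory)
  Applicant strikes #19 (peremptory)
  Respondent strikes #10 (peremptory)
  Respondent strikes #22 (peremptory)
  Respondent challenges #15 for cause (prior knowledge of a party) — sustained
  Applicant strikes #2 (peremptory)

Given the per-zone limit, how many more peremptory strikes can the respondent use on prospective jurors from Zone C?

2

Respondent peremptories so far: #12, #21, #10, #22 — 4 of 9 used, 5 left overall.
Against Zone C: #21, #10 — 2 used; per-zone cap 4 leaves 2.
Binding limit: min(5, 2) = 2.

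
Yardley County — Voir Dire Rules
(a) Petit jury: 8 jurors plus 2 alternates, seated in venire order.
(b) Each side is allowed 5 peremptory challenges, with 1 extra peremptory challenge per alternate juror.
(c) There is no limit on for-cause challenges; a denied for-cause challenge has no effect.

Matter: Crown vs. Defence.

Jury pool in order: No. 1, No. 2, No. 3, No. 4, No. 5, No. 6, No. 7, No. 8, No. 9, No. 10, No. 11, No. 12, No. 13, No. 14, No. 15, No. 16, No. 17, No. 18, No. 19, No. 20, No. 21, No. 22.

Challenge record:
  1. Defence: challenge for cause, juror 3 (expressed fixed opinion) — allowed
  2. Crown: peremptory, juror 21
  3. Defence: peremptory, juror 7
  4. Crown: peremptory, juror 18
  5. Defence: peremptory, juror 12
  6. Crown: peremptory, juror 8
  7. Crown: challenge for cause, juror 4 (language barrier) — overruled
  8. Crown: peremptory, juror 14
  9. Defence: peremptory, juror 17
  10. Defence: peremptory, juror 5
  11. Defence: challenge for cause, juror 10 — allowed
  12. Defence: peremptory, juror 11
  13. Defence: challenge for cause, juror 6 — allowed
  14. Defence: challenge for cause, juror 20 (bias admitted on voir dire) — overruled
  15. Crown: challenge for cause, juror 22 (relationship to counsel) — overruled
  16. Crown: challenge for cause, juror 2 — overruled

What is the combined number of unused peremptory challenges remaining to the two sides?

5

Crown allotment: 5 base + 1 × 2 alternates = 7. Defence allotment: 5 base + 1 × 2 alternates = 7.
Crown peremptories used: #21, #18, #8, #14 — 4 (for-cause on #4, #22, #2 don't count).
Defence peremptories used: #7, #12, #17, #5, #11 — 5 (for-cause on #3, #10, #6, #20 don't count).
Remaining: (7 − 4) + (7 − 5) = 5.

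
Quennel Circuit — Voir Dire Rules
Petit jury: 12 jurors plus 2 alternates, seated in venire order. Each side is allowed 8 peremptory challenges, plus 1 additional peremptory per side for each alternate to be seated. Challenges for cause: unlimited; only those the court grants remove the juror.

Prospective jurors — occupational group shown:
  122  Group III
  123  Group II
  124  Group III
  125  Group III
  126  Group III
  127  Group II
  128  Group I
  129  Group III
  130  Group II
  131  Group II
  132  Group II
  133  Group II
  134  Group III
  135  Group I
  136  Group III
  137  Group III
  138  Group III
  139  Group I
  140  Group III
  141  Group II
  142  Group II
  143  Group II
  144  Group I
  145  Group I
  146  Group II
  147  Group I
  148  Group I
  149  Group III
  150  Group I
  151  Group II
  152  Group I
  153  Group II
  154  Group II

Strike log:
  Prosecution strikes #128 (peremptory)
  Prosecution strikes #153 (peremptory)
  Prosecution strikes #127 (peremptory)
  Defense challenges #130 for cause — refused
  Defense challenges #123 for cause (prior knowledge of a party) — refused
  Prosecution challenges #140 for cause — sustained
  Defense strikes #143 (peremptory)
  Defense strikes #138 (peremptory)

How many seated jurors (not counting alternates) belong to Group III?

Removed: #127, #128, #138, #140, #143, #153.
Seated jurors 1–12: #122, #123, #124, #125, #126, #129, #130, #131, #132, #133, #134, #135 (alternates #136, #137 not counted).
Of those, in Group III: #122, #124, #125, #126, #129, #134 → 6.

6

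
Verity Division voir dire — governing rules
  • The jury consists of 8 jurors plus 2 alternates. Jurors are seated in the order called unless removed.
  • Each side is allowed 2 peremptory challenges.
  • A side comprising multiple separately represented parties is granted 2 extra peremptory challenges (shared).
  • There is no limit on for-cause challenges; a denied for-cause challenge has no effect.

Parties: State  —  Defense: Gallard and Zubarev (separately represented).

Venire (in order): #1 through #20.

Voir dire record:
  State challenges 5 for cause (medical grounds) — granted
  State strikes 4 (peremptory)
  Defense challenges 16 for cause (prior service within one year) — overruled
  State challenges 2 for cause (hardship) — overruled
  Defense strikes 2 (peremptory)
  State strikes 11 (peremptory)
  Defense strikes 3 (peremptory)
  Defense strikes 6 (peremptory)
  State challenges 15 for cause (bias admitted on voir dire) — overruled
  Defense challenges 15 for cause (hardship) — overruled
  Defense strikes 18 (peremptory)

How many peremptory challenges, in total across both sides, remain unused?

0

State allotment: 2. Defense allotment: 2 base + 2 multi-party = 4.
State peremptories used: #4, #11 — 2 (for-cause on #5, #2, #15 don't count).
Defense peremptories used: #2, #3, #6, #18 — 4 (for-cause on #16, #15 don't count).
Remaining: (2 − 2) + (4 − 4) = 0.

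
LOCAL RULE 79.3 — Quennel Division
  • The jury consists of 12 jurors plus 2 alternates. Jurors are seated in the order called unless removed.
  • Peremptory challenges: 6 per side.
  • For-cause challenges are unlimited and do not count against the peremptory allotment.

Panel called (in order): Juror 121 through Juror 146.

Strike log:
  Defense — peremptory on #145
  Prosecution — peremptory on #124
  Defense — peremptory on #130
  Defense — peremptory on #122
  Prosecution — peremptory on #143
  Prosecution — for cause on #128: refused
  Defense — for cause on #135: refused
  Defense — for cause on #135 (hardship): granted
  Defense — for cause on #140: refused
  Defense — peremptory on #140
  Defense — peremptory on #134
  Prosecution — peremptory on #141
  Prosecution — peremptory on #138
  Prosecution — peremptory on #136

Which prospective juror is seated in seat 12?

Removed: #122, #124, #130, #134, #135, #136, #138, #140, #141, #143, #145. (#128 stays — for-cause denied.)
Seating in order: seats 1–12 → #121, #123, #125, #126, #127, #128, #129, #131, #132, #133, #137, #139; alternates → #142, #144.
So seat 12 is #139.

139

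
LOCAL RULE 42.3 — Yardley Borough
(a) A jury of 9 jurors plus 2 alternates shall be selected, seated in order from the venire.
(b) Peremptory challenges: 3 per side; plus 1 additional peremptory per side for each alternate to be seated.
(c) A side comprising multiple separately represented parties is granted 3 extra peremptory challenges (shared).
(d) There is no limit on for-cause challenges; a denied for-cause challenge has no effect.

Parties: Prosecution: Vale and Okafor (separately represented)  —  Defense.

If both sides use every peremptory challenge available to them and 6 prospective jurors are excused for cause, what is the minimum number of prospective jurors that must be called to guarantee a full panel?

Seats to fill: 9 + 2 alternates = 11.
Peremptories — Prosecution: 3 + 1×2 + 3 = 8; Defense: 3 + 1×2 = 5; total 13.
For-cause removals: 6.
Minimum venire: 11 + 13 + 6 = 30.

30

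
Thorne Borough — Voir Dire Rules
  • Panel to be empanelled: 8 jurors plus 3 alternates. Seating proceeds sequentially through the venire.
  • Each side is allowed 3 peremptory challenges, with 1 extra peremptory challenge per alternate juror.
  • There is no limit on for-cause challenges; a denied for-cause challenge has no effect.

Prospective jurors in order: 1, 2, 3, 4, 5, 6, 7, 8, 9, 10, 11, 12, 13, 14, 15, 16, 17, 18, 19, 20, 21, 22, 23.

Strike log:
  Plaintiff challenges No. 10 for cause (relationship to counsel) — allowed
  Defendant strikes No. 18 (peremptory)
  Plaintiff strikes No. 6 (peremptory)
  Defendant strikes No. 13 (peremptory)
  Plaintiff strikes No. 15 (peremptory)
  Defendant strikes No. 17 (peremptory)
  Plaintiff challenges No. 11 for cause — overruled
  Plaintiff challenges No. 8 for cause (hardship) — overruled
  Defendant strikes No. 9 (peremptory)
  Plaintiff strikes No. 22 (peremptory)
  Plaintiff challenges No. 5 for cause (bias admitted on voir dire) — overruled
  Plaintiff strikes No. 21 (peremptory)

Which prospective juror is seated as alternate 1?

12

Removed: #6, #9, #10, #13, #15, #17, #18, #21, #22. (#5, #8, #11 stay — for-cause denied.)
Seating in order: seats 1–8 → #1, #2, #3, #4, #5, #7, #8, #11; alternates → #12, #14, #16.
So alternate 1 is #12.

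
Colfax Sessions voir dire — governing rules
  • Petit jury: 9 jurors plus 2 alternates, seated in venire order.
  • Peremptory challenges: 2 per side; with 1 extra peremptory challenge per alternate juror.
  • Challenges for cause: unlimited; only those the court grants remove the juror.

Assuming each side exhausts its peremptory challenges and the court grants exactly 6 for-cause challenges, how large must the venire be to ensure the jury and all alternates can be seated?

Seats to fill: 9 + 2 alternates = 11.
Peremptories: 2 + 1×2 = 4 per side × 2 sides = 8.
For-cause removals: 6.
Minimum venire: 11 + 8 + 6 = 25.

25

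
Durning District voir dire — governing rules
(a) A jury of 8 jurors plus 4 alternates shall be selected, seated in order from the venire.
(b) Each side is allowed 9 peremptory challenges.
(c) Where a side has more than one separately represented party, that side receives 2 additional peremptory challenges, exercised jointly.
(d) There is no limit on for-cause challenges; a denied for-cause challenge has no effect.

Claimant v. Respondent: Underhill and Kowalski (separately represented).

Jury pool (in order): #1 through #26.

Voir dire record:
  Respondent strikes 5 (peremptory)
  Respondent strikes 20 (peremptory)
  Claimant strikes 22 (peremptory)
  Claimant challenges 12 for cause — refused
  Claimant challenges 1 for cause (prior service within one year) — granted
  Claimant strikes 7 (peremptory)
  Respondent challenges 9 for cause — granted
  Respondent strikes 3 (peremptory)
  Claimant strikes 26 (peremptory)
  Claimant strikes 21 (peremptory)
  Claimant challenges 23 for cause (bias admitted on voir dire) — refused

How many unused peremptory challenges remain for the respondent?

8

Respondent allotment: 9 base + 2 multi-party = 11.
Respondent peremptories used: #5, #20, #3 — 3 (the for-cause on #9 doesn't count).
Remaining: 11 − 3 = 8.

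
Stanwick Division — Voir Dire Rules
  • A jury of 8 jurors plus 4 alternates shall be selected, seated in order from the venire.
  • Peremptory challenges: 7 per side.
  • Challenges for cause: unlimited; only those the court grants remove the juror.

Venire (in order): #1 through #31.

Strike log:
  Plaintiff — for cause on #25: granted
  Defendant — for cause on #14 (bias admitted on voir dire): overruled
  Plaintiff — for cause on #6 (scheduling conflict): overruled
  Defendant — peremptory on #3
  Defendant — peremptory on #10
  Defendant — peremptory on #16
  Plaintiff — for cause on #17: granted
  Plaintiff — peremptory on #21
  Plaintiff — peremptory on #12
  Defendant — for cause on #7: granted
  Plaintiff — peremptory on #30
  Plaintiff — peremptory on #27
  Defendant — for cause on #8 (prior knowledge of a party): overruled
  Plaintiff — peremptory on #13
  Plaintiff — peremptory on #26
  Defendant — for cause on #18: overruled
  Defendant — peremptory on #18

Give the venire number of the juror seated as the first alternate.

Removed: #3, #7, #10, #12, #13, #16, #17, #18, #21, #25, #26, #27, #30. (#6, #8, #14 stay — for-cause denied.)
Seating in order: seats 1–8 → #1, #2, #4, #5, #6, #8, #9, #11; alternates → #14, #15, #19, #20.
So alternate 1 is #14.

14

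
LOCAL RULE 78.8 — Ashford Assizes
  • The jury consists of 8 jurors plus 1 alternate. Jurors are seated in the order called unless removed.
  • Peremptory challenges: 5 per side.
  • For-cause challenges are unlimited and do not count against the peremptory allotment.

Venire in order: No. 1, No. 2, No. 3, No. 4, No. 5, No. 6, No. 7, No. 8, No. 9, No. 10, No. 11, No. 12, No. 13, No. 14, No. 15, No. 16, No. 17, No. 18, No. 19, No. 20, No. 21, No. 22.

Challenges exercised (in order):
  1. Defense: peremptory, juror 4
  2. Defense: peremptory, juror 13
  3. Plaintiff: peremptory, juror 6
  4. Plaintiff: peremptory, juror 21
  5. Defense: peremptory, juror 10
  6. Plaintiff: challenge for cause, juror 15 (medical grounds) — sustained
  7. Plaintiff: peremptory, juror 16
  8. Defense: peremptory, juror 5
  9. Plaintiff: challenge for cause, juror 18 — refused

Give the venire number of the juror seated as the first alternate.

Removed: #4, #5, #6, #10, #13, #15, #16, #21. (#18 stays — for-cause denied.)
Seating in order: seats 1–8 → #1, #2, #3, #7, #8, #9, #11, #12; alternates → #14.
So alternate 1 is #14.

14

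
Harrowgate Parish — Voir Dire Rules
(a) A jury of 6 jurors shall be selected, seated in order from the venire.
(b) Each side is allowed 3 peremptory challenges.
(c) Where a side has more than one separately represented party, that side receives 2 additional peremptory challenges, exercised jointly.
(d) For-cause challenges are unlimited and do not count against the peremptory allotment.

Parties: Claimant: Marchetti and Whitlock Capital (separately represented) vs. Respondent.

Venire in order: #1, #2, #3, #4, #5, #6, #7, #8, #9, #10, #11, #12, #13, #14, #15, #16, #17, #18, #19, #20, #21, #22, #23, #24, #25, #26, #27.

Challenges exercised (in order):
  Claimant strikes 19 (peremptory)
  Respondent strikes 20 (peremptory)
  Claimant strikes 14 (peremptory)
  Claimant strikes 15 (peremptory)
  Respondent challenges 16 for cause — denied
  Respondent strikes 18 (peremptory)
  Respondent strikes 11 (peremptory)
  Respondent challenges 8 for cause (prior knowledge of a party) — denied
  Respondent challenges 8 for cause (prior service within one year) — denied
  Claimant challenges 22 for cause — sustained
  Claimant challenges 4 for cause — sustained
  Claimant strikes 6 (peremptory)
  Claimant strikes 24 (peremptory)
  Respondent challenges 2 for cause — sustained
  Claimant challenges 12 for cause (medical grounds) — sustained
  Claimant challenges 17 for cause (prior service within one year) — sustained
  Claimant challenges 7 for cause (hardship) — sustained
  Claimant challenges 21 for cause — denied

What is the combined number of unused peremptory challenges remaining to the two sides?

0

Claimant allotment: 3 base + 2 multi-party = 5. Respondent allotment: 3.
Claimant peremptories used: #19, #14, #15, #6, #24 — 5 (for-cause on #22, #4, #12, #17, #7, #21 don't count).
Respondent peremptories used: #20, #18, #11 — 3 (for-cause on #16, #8, #8, #2 don't count).
Remaining: (5 − 5) + (3 − 3) = 0.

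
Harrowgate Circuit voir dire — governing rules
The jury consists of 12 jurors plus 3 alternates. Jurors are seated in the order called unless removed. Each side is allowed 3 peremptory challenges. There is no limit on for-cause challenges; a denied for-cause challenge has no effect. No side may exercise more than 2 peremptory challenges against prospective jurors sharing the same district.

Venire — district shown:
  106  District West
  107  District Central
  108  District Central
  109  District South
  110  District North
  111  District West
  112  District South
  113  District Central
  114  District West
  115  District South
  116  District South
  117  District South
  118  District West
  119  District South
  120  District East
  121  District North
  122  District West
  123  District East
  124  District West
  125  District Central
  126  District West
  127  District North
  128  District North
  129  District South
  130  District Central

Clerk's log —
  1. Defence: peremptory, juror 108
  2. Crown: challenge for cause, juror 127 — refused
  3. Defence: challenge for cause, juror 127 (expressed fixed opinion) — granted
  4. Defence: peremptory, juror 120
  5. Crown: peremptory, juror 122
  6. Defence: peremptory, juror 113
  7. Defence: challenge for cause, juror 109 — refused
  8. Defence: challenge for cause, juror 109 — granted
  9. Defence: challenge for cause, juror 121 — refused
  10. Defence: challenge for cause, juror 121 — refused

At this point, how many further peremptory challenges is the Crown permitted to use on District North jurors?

Crown peremptories so far: #122 — 1 of 3 used, 2 left overall.
Against District North: none yet — per-district cap 2 leaves 2.
Binding limit: min(2, 2) = 2.

2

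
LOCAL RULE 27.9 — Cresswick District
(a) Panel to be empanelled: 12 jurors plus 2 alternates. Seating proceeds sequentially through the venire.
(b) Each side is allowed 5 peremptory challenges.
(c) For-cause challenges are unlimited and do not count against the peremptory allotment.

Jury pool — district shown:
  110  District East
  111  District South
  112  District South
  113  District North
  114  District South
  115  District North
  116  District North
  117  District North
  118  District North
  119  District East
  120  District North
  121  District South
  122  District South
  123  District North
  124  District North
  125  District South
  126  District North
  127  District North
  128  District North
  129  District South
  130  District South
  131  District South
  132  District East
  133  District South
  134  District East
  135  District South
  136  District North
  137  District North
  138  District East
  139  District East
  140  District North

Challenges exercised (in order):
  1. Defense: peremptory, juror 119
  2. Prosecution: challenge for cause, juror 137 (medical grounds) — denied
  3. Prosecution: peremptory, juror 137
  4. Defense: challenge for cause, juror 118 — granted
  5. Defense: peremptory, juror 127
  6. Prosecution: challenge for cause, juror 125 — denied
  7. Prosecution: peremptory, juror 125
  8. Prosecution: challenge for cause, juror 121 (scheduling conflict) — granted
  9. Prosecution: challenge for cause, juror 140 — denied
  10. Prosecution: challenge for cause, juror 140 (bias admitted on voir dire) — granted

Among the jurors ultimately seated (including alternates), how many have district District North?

9

Removed: #118, #119, #121, #125, #127, #137, #140.
Seated (14 incl. alternates): #110, #111, #112, #113, #114, #115, #116, #117, #120, #122, #123, #124, #126, #128.
Of those, in District North: #113, #115, #116, #117, #120, #123, #124, #126, #128 → 9.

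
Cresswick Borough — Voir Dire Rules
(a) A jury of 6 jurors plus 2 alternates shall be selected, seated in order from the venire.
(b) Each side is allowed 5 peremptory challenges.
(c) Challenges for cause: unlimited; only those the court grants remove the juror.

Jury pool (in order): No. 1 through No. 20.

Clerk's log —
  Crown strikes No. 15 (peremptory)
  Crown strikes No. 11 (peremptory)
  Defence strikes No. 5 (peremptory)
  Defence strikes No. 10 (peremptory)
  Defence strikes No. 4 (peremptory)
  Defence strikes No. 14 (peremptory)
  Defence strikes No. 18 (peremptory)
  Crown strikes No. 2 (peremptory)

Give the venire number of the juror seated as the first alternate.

12

Removed: #2, #4, #5, #10, #11, #14, #15, #18.
Filling seats in venire order through position 7: #1, #3, #6, #7, #8, #9, #12.
So alternate 1 is #12.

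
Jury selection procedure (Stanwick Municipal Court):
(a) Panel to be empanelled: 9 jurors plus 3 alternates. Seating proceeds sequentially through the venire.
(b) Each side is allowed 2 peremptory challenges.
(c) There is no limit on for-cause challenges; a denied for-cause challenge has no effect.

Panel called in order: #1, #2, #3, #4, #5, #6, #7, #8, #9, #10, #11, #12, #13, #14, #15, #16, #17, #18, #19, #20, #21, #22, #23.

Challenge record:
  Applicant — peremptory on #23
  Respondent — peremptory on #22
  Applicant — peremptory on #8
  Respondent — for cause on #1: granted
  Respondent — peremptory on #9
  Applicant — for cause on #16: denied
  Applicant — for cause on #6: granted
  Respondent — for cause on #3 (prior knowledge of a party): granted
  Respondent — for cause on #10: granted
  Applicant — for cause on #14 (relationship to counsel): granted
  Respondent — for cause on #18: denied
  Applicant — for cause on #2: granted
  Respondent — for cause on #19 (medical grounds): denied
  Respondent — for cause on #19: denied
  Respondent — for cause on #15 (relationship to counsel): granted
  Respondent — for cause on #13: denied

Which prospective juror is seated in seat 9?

18

Removed: #1, #2, #3, #6, #8, #9, #10, #14, #15, #22, #23. (#13, #16, #18, #19 stay — for-cause denied.)
Seating in order: seats 1–9 → #4, #5, #7, #11, #12, #13, #16, #17, #18; alternates → #19, #20, #21.
So seat 9 is #18.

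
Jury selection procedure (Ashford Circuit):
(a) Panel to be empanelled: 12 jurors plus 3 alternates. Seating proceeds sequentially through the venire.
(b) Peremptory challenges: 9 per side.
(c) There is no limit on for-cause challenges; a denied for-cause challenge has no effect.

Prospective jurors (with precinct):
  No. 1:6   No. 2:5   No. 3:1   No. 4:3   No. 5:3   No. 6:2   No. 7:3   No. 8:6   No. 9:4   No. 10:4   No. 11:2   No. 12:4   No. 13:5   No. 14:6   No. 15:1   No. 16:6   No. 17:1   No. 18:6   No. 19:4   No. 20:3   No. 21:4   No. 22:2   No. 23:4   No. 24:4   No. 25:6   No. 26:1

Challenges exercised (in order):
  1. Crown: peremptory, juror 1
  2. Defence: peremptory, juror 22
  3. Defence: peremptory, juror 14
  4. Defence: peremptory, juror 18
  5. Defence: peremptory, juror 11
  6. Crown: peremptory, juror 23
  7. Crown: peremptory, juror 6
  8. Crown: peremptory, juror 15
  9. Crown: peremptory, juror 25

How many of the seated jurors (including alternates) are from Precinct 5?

Removed: #1, #6, #11, #14, #15, #18, #22, #23, #25.
Seated (15 incl. alternates): #2, #3, #4, #5, #7, #8, #9, #10, #12, #13, #16, #17, #19, #20, #21.
Of those, in Precinct 5: #2, #13 → 2.

2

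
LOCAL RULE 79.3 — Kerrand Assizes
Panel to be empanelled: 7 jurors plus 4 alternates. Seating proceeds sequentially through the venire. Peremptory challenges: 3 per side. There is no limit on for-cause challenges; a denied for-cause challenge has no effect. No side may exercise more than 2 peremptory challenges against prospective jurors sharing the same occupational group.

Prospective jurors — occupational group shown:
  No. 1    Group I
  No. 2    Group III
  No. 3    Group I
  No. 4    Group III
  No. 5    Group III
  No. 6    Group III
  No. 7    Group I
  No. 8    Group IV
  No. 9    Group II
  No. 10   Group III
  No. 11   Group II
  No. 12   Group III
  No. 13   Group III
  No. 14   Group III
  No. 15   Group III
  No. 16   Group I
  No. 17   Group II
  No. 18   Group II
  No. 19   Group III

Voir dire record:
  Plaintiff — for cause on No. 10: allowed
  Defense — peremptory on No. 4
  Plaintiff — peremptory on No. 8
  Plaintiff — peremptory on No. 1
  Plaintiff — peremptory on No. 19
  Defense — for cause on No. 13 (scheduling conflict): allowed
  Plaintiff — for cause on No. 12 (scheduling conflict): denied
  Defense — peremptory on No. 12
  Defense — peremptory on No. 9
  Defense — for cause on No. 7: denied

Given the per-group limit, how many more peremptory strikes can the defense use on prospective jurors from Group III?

0

Defense peremptories so far: #4, #12, #9 — 3 of 3 used, 0 left overall.
Against Group III: #4, #12 — 2 used; per-group cap 2 leaves 0.
Binding limit: min(0, 0) = 0.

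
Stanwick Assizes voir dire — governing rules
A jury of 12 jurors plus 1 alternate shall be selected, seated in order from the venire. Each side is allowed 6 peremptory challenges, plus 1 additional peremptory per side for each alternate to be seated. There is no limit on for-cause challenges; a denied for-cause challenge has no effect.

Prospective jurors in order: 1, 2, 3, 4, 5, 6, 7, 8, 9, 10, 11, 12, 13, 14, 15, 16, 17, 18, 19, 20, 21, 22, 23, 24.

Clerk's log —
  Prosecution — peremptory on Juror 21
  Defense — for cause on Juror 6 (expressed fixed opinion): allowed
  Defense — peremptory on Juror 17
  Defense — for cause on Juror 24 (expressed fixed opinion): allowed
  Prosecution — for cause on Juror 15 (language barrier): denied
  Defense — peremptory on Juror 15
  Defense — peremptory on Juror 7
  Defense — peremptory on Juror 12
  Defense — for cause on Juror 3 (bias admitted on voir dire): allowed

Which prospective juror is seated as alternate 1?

Removed: #3, #6, #7, #12, #15, #17, #21, #24.
Seating in order: seats 1–12 → #1, #2, #4, #5, #8, #9, #10, #11, #13, #14, #16, #18; alternates → #19.
So alternate 1 is #19.

19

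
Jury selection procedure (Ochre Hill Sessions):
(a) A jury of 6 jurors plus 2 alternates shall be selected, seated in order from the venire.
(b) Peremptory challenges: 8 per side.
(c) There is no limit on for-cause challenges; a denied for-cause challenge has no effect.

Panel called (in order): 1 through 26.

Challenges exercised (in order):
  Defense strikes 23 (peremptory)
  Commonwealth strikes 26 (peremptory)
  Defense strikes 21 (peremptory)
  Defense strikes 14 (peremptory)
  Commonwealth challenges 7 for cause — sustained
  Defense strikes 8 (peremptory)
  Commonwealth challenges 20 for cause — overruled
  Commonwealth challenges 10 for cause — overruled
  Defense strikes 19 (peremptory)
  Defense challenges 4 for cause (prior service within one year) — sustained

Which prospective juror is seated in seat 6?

9

Removed: #4, #7, #8, #14, #19, #21, #23, #26. (#10, #20 stay — for-cause denied.)
Filling seats in venire order through position 6: #1, #2, #3, #5, #6, #9.
So seat 6 is #9.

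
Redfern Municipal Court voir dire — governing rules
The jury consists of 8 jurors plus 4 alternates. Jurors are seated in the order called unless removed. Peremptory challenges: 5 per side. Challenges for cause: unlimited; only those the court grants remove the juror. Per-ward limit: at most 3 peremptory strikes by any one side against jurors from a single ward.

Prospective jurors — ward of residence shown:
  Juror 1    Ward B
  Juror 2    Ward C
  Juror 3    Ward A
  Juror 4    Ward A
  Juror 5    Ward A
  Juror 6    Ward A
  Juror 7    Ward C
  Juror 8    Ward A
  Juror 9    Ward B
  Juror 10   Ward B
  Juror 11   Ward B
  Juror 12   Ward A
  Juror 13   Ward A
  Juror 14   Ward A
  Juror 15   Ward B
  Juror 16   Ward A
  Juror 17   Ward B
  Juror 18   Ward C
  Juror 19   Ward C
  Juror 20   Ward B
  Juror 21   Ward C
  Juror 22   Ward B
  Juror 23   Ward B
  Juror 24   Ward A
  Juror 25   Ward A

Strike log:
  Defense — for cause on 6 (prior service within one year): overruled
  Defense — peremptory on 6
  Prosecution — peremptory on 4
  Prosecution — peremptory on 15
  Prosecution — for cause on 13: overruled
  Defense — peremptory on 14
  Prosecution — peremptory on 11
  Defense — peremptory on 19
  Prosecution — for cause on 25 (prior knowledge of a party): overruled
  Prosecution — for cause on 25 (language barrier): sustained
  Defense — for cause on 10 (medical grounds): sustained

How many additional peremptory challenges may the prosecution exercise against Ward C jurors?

Prosecution peremptories so far: #4, #15, #11 — 3 of 5 used, 2 left overall.
Against Ward C: none yet — per-ward cap 3 leaves 3.
Binding limit: min(2, 3) = 2.

2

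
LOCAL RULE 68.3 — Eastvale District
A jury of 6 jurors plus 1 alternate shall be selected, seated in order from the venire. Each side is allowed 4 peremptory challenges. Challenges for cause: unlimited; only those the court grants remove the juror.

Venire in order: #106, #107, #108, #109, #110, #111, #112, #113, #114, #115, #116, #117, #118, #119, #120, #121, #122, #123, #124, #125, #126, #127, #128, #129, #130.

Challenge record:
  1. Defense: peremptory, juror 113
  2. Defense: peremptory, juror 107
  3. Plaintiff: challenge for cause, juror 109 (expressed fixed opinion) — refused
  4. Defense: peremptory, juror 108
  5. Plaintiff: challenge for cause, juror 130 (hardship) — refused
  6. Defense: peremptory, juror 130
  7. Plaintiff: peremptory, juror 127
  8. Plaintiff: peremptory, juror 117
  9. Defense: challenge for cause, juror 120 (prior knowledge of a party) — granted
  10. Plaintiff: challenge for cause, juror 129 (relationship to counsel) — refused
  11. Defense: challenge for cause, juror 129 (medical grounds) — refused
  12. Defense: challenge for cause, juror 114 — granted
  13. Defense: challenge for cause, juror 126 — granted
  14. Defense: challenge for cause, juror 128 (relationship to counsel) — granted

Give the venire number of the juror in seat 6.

115

Removed: #107, #108, #113, #114, #117, #120, #126, #127, #128, #130. (#109, #129 stay — for-cause denied.)
Seating in order: seats 1–6 → #106, #109, #110, #111, #112, #115; alternates → #116.
So seat 6 is #115.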